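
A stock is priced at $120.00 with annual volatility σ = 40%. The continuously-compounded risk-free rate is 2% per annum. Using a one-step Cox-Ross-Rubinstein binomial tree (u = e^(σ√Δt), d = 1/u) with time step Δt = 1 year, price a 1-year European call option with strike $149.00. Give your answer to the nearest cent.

$12.53

CRR parameters: u = e^(σ√Δt) = e^(0.4·√1) = 1.4918, d = 1/u = 0.6703
Per-period rate: rΔt = 0.02·1 = 0.02, so R = e^0.02 = 1.0202
Risk-neutral probability p = (e^0.02 − 0.6703)/(1.4918 − 0.6703) = 0.3499/0.8215 = 0.4259
Terminal stock prices: S_u = 179, S_d = 80.44
Terminal payoffs (S − K): max(30.02, 0) = 30.02, max(-68.56, 0) = 0
Node 0 (S = 120): V_0 = e^(−0.02)·[0.4259·30.0190 + 0.5741·0.0000] = 12.5320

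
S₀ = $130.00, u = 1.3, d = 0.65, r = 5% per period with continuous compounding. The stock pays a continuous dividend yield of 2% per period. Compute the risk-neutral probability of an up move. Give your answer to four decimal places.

Per-period risk-free factor R = e^0.05 = 1.0513; dividend-adjusted growth = e^(0.05−0.02) = 1.0305.
Risk-neutral probability p = (1.0305 − 0.65)/(1.3 − 0.65) = 0.3805/0.6500 = 0.5853

p = 0.5853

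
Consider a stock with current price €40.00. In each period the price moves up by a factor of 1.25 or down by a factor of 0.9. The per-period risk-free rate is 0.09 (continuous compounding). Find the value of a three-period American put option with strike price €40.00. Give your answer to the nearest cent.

Risk-neutral probability p = (e^0.09 − 0.9)/(1.25 − 0.9) = 0.1942/0.3500 = 0.5548
Terminal stock prices: S_uuu = 78.12, S_uud = 56.25, S_udd = 40.5, S_ddd = 29.16
Terminal payoffs (K − S): max(-38.12, 0) = 0, max(-16.25, 0) = 0, max(-0.5, 0) = 0, max(10.84, 0) = 10.84
Node uu (S = 62.5): continuation = e^(−0.09)·[0.5548·0.0000 + 0.4452·0.0000] = 0.0000; exercise value = 0.0000 ≤ continuation, so V_uu = 0.0000
Node ud (S = 45): continuation = e^(−0.09)·[0.5548·0.0000 + 0.4452·0.0000] = 0.0000; exercise value = 0.0000 ≤ continuation, so V_ud = 0.0000
Node dd (S = 32.4): continuation = e^(−0.09)·[0.5548·0.0000 + 0.4452·10.8400] = 4.4108; exercise value = 7.6000 > continuation, so V_dd = 7.6000 (exercise)
Node u (S = 50): continuation = e^(−0.09)·[0.5548·0.0000 + 0.4452·0.0000] = 0.0000; exercise value = 0.0000 ≤ continuation, so V_u = 0.0000
Node d (S = 36): continuation = e^(−0.09)·[0.5548·0.0000 + 0.4452·7.6000] = 3.0924; exercise value = 4.0000 > continuation, so V_d = 4.0000 (exercise)
Node 0 (S = 40): continuation = e^(−0.09)·[0.5548·0.0000 + 0.4452·4.0000] = 1.6276; exercise value = 0.0000 ≤ continuation, so V_0 = 1.6276

€1.63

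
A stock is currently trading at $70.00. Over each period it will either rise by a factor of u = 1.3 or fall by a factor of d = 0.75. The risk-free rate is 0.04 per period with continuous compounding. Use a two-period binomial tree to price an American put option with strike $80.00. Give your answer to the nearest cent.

Risk-neutral probability p = (e^0.04 − 0.75)/(1.3 − 0.75) = 0.2908/0.5500 = 0.5287
Terminal stock prices: S_uu = 118.3, S_ud = 68.25, S_dd = 39.38
Terminal payoffs (K − S): max(-38.3, 0) = 0, max(11.75, 0) = 11.75, max(40.62, 0) = 40.62
Node u (S = 91): continuation = e^(−0.04)·[0.5287·0.0000 + 0.4713·11.7500] = 5.3201; exercise value = 0.0000 ≤ continuation, so V_u = 5.3201
Node d (S = 52.5): continuation = e^(−0.04)·[0.5287·11.7500 + 0.4713·40.6250] = 24.3632; exercise value = 27.5000 > continuation, so V_d = 27.5000 (exercise)
Node 0 (S = 70): continuation = e^(−0.04)·[0.5287·5.3201 + 0.4713·27.5000] = 15.1540; exercise value = 10.0000 ≤ continuation, so V_0 = 15.1540

$15.15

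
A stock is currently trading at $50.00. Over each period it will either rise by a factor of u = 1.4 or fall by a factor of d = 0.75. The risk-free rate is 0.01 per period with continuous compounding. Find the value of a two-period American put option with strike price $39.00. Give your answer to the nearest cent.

$3.84

Risk-neutral probability p = (e^0.01 − 0.75)/(1.4 − 0.75) = 0.2601/0.6500 = 0.4001
Terminal stock prices: S_uu = 98, S_ud = 52.5, S_dd = 28.12
Terminal payoffs (K − S): max(-59, 0) = 0, max(-13.5, 0) = 0, max(10.88, 0) = 10.88
Node u (S = 70): continuation = e^(−0.01)·[0.4001·0.0000 + 0.5999·0.0000] = 0.0000; exercise value = 0.0000 ≤ continuation, so V_u = 0.0000
Node d (S = 37.5): continuation = e^(−0.01)·[0.4001·0.0000 + 0.5999·10.8750] = 6.4592; exercise value = 1.5000 ≤ continuation, so V_d = 6.4592
Node 0 (S = 50): continuation = e^(−0.01)·[0.4001·0.0000 + 0.5999·6.4592] = 3.8365; exercise value = 0.0000 ≤ continuation, so V_0 = 3.8365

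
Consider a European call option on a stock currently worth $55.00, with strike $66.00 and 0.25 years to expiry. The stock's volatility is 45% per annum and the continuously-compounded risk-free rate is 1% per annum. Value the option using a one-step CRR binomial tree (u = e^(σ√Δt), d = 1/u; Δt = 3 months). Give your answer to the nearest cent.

CRR parameters: u = e^(σ√Δt) = e^(0.45·√0.25) = 1.2523, d = 1/u = 0.7985
Per-period rate: rΔt = 0.01·0.25 = 0.0025, so R = e^0.0025 = 1.0025
Risk-neutral probability p = (e^0.0025 − 0.7985)/(1.2523 − 0.7985) = 0.2040/0.4538 = 0.4495
Terminal stock prices: S_u = 68.88, S_d = 43.92
Terminal payoffs (S − K): max(2.878, 0) = 2.878, max(-22.08, 0) = 0
Node 0 (S = 55): V_0 = e^(−0.0025)·[0.4495·2.8777 + 0.5505·0.0000] = 1.2903

$1.29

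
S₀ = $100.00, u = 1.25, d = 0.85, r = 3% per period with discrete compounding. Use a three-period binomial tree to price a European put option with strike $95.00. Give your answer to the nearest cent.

$6.87

Risk-neutral probability p = (1 + 0.03 − 0.85)/(1.25 − 0.85) = 0.1800/0.4000 = 0.4500
Terminal stock prices: S_uuu = 195.3, S_uud = 132.8, S_udd = 90.31, S_ddd = 61.41
Terminal payoffs (K − S): max(-100.3, 0) = 0, max(-37.81, 0) = 0, max(4.688, 0) = 4.688, max(33.59, 0) = 33.59
Node uu (S = 156.2): V_uu = 1/1.03·[0.4500·0.0000 + 0.5500·0.0000] = 0.0000
Node ud (S = 106.2): V_ud = 1/1.03·[0.4500·0.0000 + 0.5500·4.6875] = 2.5030
Node dd (S = 72.25): V_dd = 1/1.03·[0.4500·4.6875 + 0.5500·33.5875] = 19.9830
Node u (S = 125): V_u = 1/1.03·[0.4500·0.0000 + 0.5500·2.5030] = 1.3366
Node d (S = 85): V_d = 1/1.03·[0.4500·2.5030 + 0.5500·19.9830] = 11.7641
Node 0 (S = 100): V_0 = 1/1.03·[0.4500·1.3366 + 0.5500·11.7641] = 6.8657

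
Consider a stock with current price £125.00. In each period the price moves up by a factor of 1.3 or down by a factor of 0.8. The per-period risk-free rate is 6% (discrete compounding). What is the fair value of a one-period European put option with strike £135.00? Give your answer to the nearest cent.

£15.85

Risk-neutral probability p = (1 + 0.06 − 0.8)/(1.3 − 0.8) = 0.2600/0.5000 = 0.5200
Terminal stock prices: S_u = 162.5, S_d = 100
Terminal payoffs (K − S): max(-27.5, 0) = 0, max(35, 0) = 35
Node 0 (S = 125): V_0 = 1/1.06·[0.5200·0.0000 + 0.4800·35.0000] = 15.8491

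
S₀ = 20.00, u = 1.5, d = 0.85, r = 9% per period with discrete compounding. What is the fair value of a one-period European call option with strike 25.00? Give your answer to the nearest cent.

1.69

Risk-neutral probability p = (1 + 0.09 − 0.85)/(1.5 − 0.85) = 0.2400/0.6500 = 0.3692
Terminal stock prices: S_u = 30, S_d = 17
Terminal payoffs (S − K): max(5, 0) = 5, max(-8, 0) = 0
Node 0 (S = 20): V_0 = 1/1.09·[0.3692·5.0000 + 0.6308·0.0000] = 1.6937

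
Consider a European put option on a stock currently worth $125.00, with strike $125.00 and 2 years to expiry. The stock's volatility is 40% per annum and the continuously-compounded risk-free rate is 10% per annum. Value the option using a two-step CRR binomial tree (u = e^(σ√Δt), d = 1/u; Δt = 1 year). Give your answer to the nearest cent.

CRR parameters: u = e^(σ√Δt) = e^(0.4·√1) = 1.4918, d = 1/u = 0.6703
Per-period rate: rΔt = 0.1·1 = 0.1, so R = e^0.1 = 1.1052
Risk-neutral probability p = (e^0.1 − 0.6703)/(1.4918 − 0.6703) = 0.4349/0.8215 = 0.5293
Terminal stock prices: S_uu = 278.2, S_ud = 125, S_dd = 56.17
Terminal payoffs (K − S): max(-153.2, 0) = 0, max(0, 0) = 0, max(68.83, 0) = 68.83
Node u (S = 186.5): V_u = e^(−0.1)·[0.5293·0.0000 + 0.4707·0.0000] = 0.0000
Node d (S = 83.79): V_d = e^(−0.1)·[0.5293·0.0000 + 0.4707·68.8339] = 29.3147
Node 0 (S = 125): V_0 = e^(−0.1)·[0.5293·0.0000 + 0.4707·29.3147] = 12.4844

$12.48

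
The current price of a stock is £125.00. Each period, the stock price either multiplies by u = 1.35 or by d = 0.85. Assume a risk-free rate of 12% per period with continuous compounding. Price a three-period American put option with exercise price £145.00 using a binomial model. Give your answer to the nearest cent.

Risk-neutral probability p = (e^0.12 − 0.85)/(1.35 − 0.85) = 0.2775/0.5000 = 0.5550
Terminal stock prices: S_uuu = 307.5, S_uud = 193.6, S_udd = 121.9, S_ddd = 76.77
Terminal payoffs (K − S): max(-162.5, 0) = 0, max(-48.64, 0) = 0, max(23.08, 0) = 23.08, max(68.23, 0) = 68.23
Node uu (S = 227.8): continuation = e^(−0.12)·[0.5550·0.0000 + 0.4450·0.0000] = 0.0000; exercise value = 0.0000 ≤ continuation, so V_uu = 0.0000
Node ud (S = 143.4): continuation = e^(−0.12)·[0.5550·0.0000 + 0.4450·23.0781] = 9.1086; exercise value = 1.5625 ≤ continuation, so V_ud = 9.1086
Node dd (S = 90.31): continuation = e^(−0.12)·[0.5550·23.0781 + 0.4450·68.2344] = 38.2910; exercise value = 54.6875 > continuation, so V_dd = 54.6875 (exercise)
Node u (S = 168.8): continuation = e^(−0.12)·[0.5550·0.0000 + 0.4450·9.1086] = 3.5950; exercise value = 0.0000 ≤ continuation, so V_u = 3.5950
Node d (S = 106.2): continuation = e^(−0.12)·[0.5550·9.1086 + 0.4450·54.6875] = 26.0679; exercise value = 38.7500 > continuation, so V_d = 38.7500 (exercise)
Node 0 (S = 125): continuation = e^(−0.12)·[0.5550·3.5950 + 0.4450·38.7500] = 17.0636; exercise value = 20.0000 > continuation, so V_0 = 20.0000 (exercise)

£20.00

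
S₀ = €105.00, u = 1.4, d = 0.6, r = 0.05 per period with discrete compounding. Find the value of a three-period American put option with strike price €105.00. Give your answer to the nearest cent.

€22.34

Risk-neutral probability p = (1 + 0.05 − 0.6)/(1.4 − 0.6) = 0.4500/0.8000 = 0.5625
Terminal stock prices: S_uuu = 288.1, S_uud = 123.5, S_udd = 52.92, S_ddd = 22.68
Terminal payoffs (K − S): max(-183.1, 0) = 0, max(-18.48, 0) = 0, max(52.08, 0) = 52.08, max(82.32, 0) = 82.32
Node uu (S = 205.8): continuation = 1/1.05·[0.5625·0.0000 + 0.4375·0.0000] = 0.0000; exercise value = 0.0000 ≤ continuation, so V_uu = 0.0000
Node ud (S = 88.2): continuation = 1/1.05·[0.5625·0.0000 + 0.4375·52.0800] = 21.7000; exercise value = 16.8000 ≤ continuation, so V_ud = 21.7000
Node dd (S = 37.8): continuation = 1/1.05·[0.5625·52.0800 + 0.4375·82.3200] = 62.2000; exercise value = 67.2000 > continuation, so V_dd = 67.2000 (exercise)
Node u (S = 147): continuation = 1/1.05·[0.5625·0.0000 + 0.4375·21.7000] = 9.0417; exercise value = 0.0000 ≤ continuation, so V_u = 9.0417
Node d (S = 63): continuation = 1/1.05·[0.5625·21.7000 + 0.4375·67.2000] = 39.6250; exercise value = 42.0000 > continuation, so V_d = 42.0000 (exercise)
Node 0 (S = 105): continuation = 1/1.05·[0.5625·9.0417 + 0.4375·42.0000] = 22.3437; exercise value = 0.0000 ≤ continuation, so V_0 = 22.3437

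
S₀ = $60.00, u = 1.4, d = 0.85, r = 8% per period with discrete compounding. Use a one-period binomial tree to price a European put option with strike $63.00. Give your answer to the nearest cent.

$6.46

Risk-neutral probability p = (1 + 0.08 − 0.85)/(1.4 − 0.85) = 0.2300/0.5500 = 0.4182
Terminal stock prices: S_u = 84, S_d = 51
Terminal payoffs (K − S): max(-21, 0) = 0, max(12, 0) = 12
Node 0 (S = 60): V_0 = 1/1.08·[0.4182·0.0000 + 0.5818·12.0000] = 6.4646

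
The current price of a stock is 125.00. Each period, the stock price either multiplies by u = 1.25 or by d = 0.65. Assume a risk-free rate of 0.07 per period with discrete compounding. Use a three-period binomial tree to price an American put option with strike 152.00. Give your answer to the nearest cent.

Risk-neutral probability p = (1 + 0.07 − 0.65)/(1.25 − 0.65) = 0.4200/0.6000 = 0.7000
Terminal stock prices: S_uuu = 244.1, S_uud = 127, S_udd = 66.02, S_ddd = 34.33
Terminal payoffs (K − S): max(-92.14, 0) = 0, max(25.05, 0) = 25.05, max(85.98, 0) = 85.98, max(117.7, 0) = 117.7
Node uu (S = 195.3): continuation = 1/1.07·[0.7000·0.0000 + 0.3000·25.0469] = 7.0225; exercise value = 0.0000 ≤ continuation, so V_uu = 7.0225
Node ud (S = 101.6): continuation = 1/1.07·[0.7000·25.0469 + 0.3000·85.9844] = 40.4936; exercise value = 50.4375 > continuation, so V_ud = 50.4375 (exercise)
Node dd (S = 52.81): continuation = 1/1.07·[0.7000·85.9844 + 0.3000·117.6719] = 89.2436; exercise value = 99.1875 > continuation, so V_dd = 99.1875 (exercise)
Node u (S = 156.2): continuation = 1/1.07·[0.7000·7.0225 + 0.3000·50.4375] = 18.7355; exercise value = 0.0000 ≤ continuation, so V_u = 18.7355
Node d (S = 81.25): continuation = 1/1.07·[0.7000·50.4375 + 0.3000·99.1875] = 60.8061; exercise value = 70.7500 > continuation, so V_d = 70.7500 (exercise)
Node 0 (S = 125): continuation = 1/1.07·[0.7000·18.7355 + 0.3000·70.7500] = 32.0933; exercise value = 27.0000 ≤ continuation, so V_0 = 32.0933

32.09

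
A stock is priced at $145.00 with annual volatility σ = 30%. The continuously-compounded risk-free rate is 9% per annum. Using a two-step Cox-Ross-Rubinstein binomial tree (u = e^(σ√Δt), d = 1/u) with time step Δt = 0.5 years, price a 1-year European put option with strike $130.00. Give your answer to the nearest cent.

$6.36

CRR parameters: u = e^(σ√Δt) = e^(0.3·√0.5) = 1.2363, d = 1/u = 0.8089
Per-period rate: rΔt = 0.09·0.5 = 0.045, so R = e^0.045 = 1.0460
Risk-neutral probability p = (e^0.045 − 0.8089)/(1.2363 − 0.8089) = 0.2372/0.4275 = 0.5548
Terminal stock prices: S_uu = 221.6, S_ud = 145, S_dd = 94.87
Terminal payoffs (K − S): max(-91.63, 0) = 0, max(-15, 0) = 0, max(35.13, 0) = 35.13
Node u (S = 179.3): V_u = e^(−0.045)·[0.5548·0.0000 + 0.4452·0.0000] = 0.0000
Node d (S = 117.3): V_d = e^(−0.045)·[0.5548·0.0000 + 0.4452·35.1336] = 14.9517
Node 0 (S = 145): V_0 = e^(−0.045)·[0.5548·0.0000 + 0.4452·14.9517] = 6.3630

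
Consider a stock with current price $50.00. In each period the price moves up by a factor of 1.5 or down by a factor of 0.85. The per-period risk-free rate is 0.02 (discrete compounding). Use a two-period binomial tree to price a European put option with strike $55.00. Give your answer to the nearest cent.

Risk-neutral probability p = (1 + 0.02 − 0.85)/(1.5 − 0.85) = 0.1700/0.6500 = 0.2615
Terminal stock prices: S_uu = 112.5, S_ud = 63.75, S_dd = 36.12
Terminal payoffs (K − S): max(-57.5, 0) = 0, max(-8.75, 0) = 0, max(18.88, 0) = 18.88
Node u (S = 75): V_u = 1/1.02·[0.2615·0.0000 + 0.7385·0.0000] = 0.0000
Node d (S = 42.5): V_d = 1/1.02·[0.2615·0.0000 + 0.7385·18.8750] = 13.6652
Node 0 (S = 50): V_0 = 1/1.02·[0.2615·0.0000 + 0.7385·13.6652] = 9.8933

$9.89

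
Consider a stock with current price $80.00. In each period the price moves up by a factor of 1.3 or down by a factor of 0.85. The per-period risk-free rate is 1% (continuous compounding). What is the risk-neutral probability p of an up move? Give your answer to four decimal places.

p = 0.3557

Risk-neutral probability p = (e^0.01 − 0.85)/(1.3 − 0.85) = 0.1601/0.4500 = 0.3557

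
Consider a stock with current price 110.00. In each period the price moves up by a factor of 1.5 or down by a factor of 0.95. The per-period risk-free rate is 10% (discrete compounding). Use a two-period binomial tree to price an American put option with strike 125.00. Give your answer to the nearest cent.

Risk-neutral probability p = (1 + 0.1 − 0.95)/(1.5 − 0.95) = 0.1500/0.5500 = 0.2727
Terminal stock prices: S_uu = 247.5, S_ud = 156.8, S_dd = 99.27
Terminal payoffs (K − S): max(-122.5, 0) = 0, max(-31.75, 0) = 0, max(25.73, 0) = 25.73
Node u (S = 165): continuation = 1/1.1·[0.2727·0.0000 + 0.7273·0.0000] = 0.0000; exercise value = 0.0000 ≤ continuation, so V_u = 0.0000
Node d (S = 104.5): continuation = 1/1.1·[0.2727·0.0000 + 0.7273·25.7250] = 17.0083; exercise value = 20.5000 > continuation, so V_d = 20.5000 (exercise)
Node 0 (S = 110): continuation = 1/1.1·[0.2727·0.0000 + 0.7273·20.5000] = 13.5537; exercise value = 15.0000 > continuation, so V_0 = 15.0000 (exercise)

15.00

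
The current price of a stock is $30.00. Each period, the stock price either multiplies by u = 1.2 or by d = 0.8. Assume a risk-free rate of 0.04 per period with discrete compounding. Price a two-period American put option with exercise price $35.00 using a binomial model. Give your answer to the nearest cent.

$5.61

Risk-neutral probability p = (1 + 0.04 − 0.8)/(1.2 − 0.8) = 0.2400/0.4000 = 0.6000
Terminal stock prices: S_uu = 43.2, S_ud = 28.8, S_dd = 19.2
Terminal payoffs (K − S): max(-8.2, 0) = 0, max(6.2, 0) = 6.2, max(15.8, 0) = 15.8
Node u (S = 36): continuation = 1/1.04·[0.6000·0.0000 + 0.4000·6.2000] = 2.3846; exercise value = 0.0000 ≤ continuation, so V_u = 2.3846
Node d (S = 24): continuation = 1/1.04·[0.6000·6.2000 + 0.4000·15.8000] = 9.6538; exercise value = 11.0000 > continuation, so V_d = 11.0000 (exercise)
Node 0 (S = 30): continuation = 1/1.04·[0.6000·2.3846 + 0.4000·11.0000] = 5.6065; exercise value = 5.0000 ≤ continuation, so V_0 = 5.6065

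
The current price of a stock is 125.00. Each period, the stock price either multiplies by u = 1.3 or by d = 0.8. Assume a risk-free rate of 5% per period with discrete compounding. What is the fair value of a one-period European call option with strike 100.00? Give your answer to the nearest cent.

29.76

Risk-neutral probability p = (1 + 0.05 − 0.8)/(1.3 − 0.8) = 0.2500/0.5000 = 0.5000
Terminal stock prices: S_u = 162.5, S_d = 100
Terminal payoffs (S − K): max(62.5, 0) = 62.5, max(0, 0) = 0
Node 0 (S = 125): V_0 = 1/1.05·[0.5000·62.5000 + 0.5000·0.0000] = 29.7619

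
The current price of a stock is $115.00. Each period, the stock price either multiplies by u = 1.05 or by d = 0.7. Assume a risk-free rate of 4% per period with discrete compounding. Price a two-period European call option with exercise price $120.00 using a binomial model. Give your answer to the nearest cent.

$5.92

Risk-neutral probability p = (1 + 0.04 − 0.7)/(1.05 − 0.7) = 0.3400/0.3500 = 0.9714
Terminal stock prices: S_uu = 126.8, S_ud = 84.52, S_dd = 56.35
Terminal payoffs (S − K): max(6.788, 0) = 6.788, max(-35.48, 0) = 0, max(-63.65, 0) = 0
Node u (S = 120.8): V_u = 1/1.04·[0.9714·6.7875 + 0.0286·0.0000] = 6.3400
Node d (S = 80.5): V_d = 1/1.04·[0.9714·0.0000 + 0.0286·0.0000] = 0.0000
Node 0 (S = 115): V_0 = 1/1.04·[0.9714·6.3400 + 0.0286·0.0000] = 5.9220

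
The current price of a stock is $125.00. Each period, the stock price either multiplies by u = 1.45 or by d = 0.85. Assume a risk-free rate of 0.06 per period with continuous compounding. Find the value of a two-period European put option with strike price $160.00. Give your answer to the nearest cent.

$28.27

Risk-neutral probability p = (e^0.06 − 0.85)/(1.45 − 0.85) = 0.2118/0.6000 = 0.3531
Terminal stock prices: S_uu = 262.8, S_ud = 154.1, S_dd = 90.31
Terminal payoffs (K − S): max(-102.8, 0) = 0, max(5.938, 0) = 5.938, max(69.69, 0) = 69.69
Node u (S = 181.2): V_u = e^(−0.06)·[0.3531·0.0000 + 0.6469·5.9375] = 3.6175
Node d (S = 106.2): V_d = e^(−0.06)·[0.3531·5.9375 + 0.6469·69.6875] = 44.4323
Node 0 (S = 125): V_0 = e^(−0.06)·[0.3531·3.6175 + 0.6469·44.4323] = 28.2739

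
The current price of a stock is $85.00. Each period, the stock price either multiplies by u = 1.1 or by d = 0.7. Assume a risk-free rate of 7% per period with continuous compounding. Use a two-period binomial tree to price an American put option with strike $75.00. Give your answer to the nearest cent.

Risk-neutral probability p = (e^0.07 − 0.7)/(1.1 − 0.7) = 0.3725/0.4000 = 0.9313
Terminal stock prices: S_uu = 102.9, S_ud = 65.45, S_dd = 41.65
Terminal payoffs (K − S): max(-27.85, 0) = 0, max(9.55, 0) = 9.55, max(33.35, 0) = 33.35
Node u (S = 93.5): continuation = e^(−0.07)·[0.9313·0.0000 + 0.0687·9.5500] = 0.6120; exercise value = 0.0000 ≤ continuation, so V_u = 0.6120
Node d (S = 59.5): continuation = e^(−0.07)·[0.9313·9.5500 + 0.0687·33.3500] = 10.4295; exercise value = 15.5000 > continuation, so V_d = 15.5000 (exercise)
Node 0 (S = 85): continuation = e^(−0.07)·[0.9313·0.6120 + 0.0687·15.5000] = 1.5247; exercise value = 0.0000 ≤ continuation, so V_0 = 1.5247

$1.52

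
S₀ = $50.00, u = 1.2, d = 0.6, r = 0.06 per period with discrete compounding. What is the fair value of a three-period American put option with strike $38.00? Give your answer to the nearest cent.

Risk-neutral probability p = (1 + 0.06 − 0.6)/(1.2 − 0.6) = 0.4600/0.6000 = 0.7667
Terminal stock prices: S_uuu = 86.4, S_uud = 43.2, S_udd = 21.6, S_ddd = 10.8
Terminal payoffs (K − S): max(-48.4, 0) = 0, max(-5.2, 0) = 0, max(16.4, 0) = 16.4, max(27.2, 0) = 27.2
Node uu (S = 72): continuation = 1/1.06·[0.7667·0.0000 + 0.2333·0.0000] = 0.0000; exercise value = 0.0000 ≤ continuation, so V_uu = 0.0000
Node ud (S = 36): continuation = 1/1.06·[0.7667·0.0000 + 0.2333·16.4000] = 3.6101; exercise value = 2.0000 ≤ continuation, so V_ud = 3.6101
Node dd (S = 18): continuation = 1/1.06·[0.7667·16.4000 + 0.2333·27.2000] = 17.8491; exercise value = 20.0000 > continuation, so V_dd = 20.0000 (exercise)
Node u (S = 60): continuation = 1/1.06·[0.7667·0.0000 + 0.2333·3.6101] = 0.7947; exercise value = 0.0000 ≤ continuation, so V_u = 0.7947
Node d (S = 30): continuation = 1/1.06·[0.7667·3.6101 + 0.2333·20.0000] = 7.0136; exercise value = 8.0000 > continuation, so V_d = 8.0000 (exercise)
Node 0 (S = 50): continuation = 1/1.06·[0.7667·0.7947 + 0.2333·8.0000] = 2.3358; exercise value = 0.0000 ≤ continuation, so V_0 = 2.3358

$2.34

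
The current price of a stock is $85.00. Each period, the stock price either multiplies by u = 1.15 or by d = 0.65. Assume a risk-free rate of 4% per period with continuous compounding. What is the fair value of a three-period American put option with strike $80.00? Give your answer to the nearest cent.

$8.61

Risk-neutral probability p = (e^0.04 − 0.65)/(1.15 − 0.65) = 0.3908/0.5000 = 0.7816
Terminal stock prices: S_uuu = 129.3, S_uud = 73.07, S_udd = 41.3, S_ddd = 23.34
Terminal payoffs (K − S): max(-49.27, 0) = 0, max(6.932, 0) = 6.932, max(38.7, 0) = 38.7, max(56.66, 0) = 56.66
Node uu (S = 112.4): continuation = e^(−0.04)·[0.7816·0.0000 + 0.2184·6.9319] = 1.4544; exercise value = 0.0000 ≤ continuation, so V_uu = 1.4544
Node ud (S = 63.54): continuation = e^(−0.04)·[0.7816·6.9319 + 0.2184·38.7006] = 13.3257; exercise value = 16.4625 > continuation, so V_ud = 16.4625 (exercise)
Node dd (S = 35.91): continuation = e^(−0.04)·[0.7816·38.7006 + 0.2184·56.6569] = 40.9507; exercise value = 44.0875 > continuation, so V_dd = 44.0875 (exercise)
Node u (S = 97.75): continuation = e^(−0.04)·[0.7816·1.4544 + 0.2184·16.4625] = 4.5463; exercise value = 0.0000 ≤ continuation, so V_u = 4.5463
Node d (S = 55.25): continuation = e^(−0.04)·[0.7816·16.4625 + 0.2184·44.0875] = 21.6132; exercise value = 24.7500 > continuation, so V_d = 24.7500 (exercise)
Node 0 (S = 85): continuation = e^(−0.04)·[0.7816·4.5463 + 0.2184·24.7500] = 8.6071; exercise value = 0.0000 ≤ continuation, so V_0 = 8.6071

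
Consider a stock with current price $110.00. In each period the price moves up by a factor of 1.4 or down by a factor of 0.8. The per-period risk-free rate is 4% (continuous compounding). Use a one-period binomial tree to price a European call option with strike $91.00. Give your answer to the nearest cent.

$24.29

Risk-neutral probability p = (e^0.04 − 0.8)/(1.4 − 0.8) = 0.2408/0.6000 = 0.4014
Terminal stock prices: S_u = 154, S_d = 88
Terminal payoffs (S − K): max(63, 0) = 63, max(-3, 0) = 0
Node 0 (S = 110): V_0 = e^(−0.04)·[0.4014·63.0000 + 0.5986·0.0000] = 24.2937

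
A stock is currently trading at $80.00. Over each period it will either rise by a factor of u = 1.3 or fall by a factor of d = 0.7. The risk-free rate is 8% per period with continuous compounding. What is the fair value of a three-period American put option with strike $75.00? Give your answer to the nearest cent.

Risk-neutral probability p = (e^0.08 − 0.7)/(1.3 − 0.7) = 0.3833/0.6000 = 0.6388
Terminal stock prices: S_uuu = 175.8, S_uud = 94.64, S_udd = 50.96, S_ddd = 27.44
Terminal payoffs (K − S): max(-100.8, 0) = 0, max(-19.64, 0) = 0, max(24.04, 0) = 24.04, max(47.56, 0) = 47.56
Node uu (S = 135.2): continuation = e^(−0.08)·[0.6388·0.0000 + 0.3612·0.0000] = 0.0000; exercise value = 0.0000 ≤ continuation, so V_uu = 0.0000
Node ud (S = 72.8): continuation = e^(−0.08)·[0.6388·0.0000 + 0.3612·24.0400] = 8.0154; exercise value = 2.2000 ≤ continuation, so V_ud = 8.0154
Node dd (S = 39.2): continuation = e^(−0.08)·[0.6388·24.0400 + 0.3612·47.5600] = 30.0337; exercise value = 35.8000 > continuation, so V_dd = 35.8000 (exercise)
Node u (S = 104): continuation = e^(−0.08)·[0.6388·0.0000 + 0.3612·8.0154] = 2.6725; exercise value = 0.0000 ≤ continuation, so V_u = 2.6725
Node d (S = 56): continuation = e^(−0.08)·[0.6388·8.0154 + 0.3612·35.8000] = 16.6630; exercise value = 19.0000 > continuation, so V_d = 19.0000 (exercise)
Node 0 (S = 80): continuation = e^(−0.08)·[0.6388·2.6725 + 0.3612·19.0000] = 7.9109; exercise value = 0.0000 ≤ continuation, so V_0 = 7.9109

$7.91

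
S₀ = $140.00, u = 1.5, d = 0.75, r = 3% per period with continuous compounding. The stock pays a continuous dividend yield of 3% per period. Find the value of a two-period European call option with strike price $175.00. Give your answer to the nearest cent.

Per-period risk-free factor R = e^0.03 = 1.0305; dividend-adjusted growth = e^(0.03−0.03) = 1.0000.
Risk-neutral probability p = (1.0000 − 0.75)/(1.5 − 0.75) = 0.2500/0.7500 = 0.3333
Terminal stock prices: S_uu = 315, S_ud = 157.5, S_dd = 78.75
Terminal payoffs (S − K): max(140, 0) = 140, max(-17.5, 0) = 0, max(-96.25, 0) = 0
Node u (S = 210): V_u = e^(−0.03)·[0.3333·140.0000 + 0.6667·0.0000] = 45.2875
Node d (S = 105): V_d = e^(−0.03)·[0.3333·0.0000 + 0.6667·0.0000] = 0.0000
Node 0 (S = 140): V_0 = e^(−0.03)·[0.3333·45.2875 + 0.6667·0.0000] = 14.6497

$14.65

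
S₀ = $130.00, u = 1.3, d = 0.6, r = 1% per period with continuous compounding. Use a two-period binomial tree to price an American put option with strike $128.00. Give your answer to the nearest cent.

Risk-neutral probability p = (e^0.01 − 0.6)/(1.3 − 0.6) = 0.4101/0.7000 = 0.5858
Terminal stock prices: S_uu = 219.7, S_ud = 101.4, S_dd = 46.8
Terminal payoffs (K − S): max(-91.7, 0) = 0, max(26.6, 0) = 26.6, max(81.2, 0) = 81.2
Node u (S = 169): continuation = e^(−0.01)·[0.5858·0.0000 + 0.4142·26.6000] = 10.9085; exercise value = 0.0000 ≤ continuation, so V_u = 10.9085
Node d (S = 78): continuation = e^(−0.01)·[0.5858·26.6000 + 0.4142·81.2000] = 48.7264; exercise value = 50.0000 > continuation, so V_d = 50.0000 (exercise)
Node 0 (S = 130): continuation = e^(−0.01)·[0.5858·10.9085 + 0.4142·50.0000] = 26.8311; exercise value = 0.0000 ≤ continuation, so V_0 = 26.8311

$26.83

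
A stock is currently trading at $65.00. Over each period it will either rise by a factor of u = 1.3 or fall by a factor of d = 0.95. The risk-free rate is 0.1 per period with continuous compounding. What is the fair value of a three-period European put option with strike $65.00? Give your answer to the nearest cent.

Risk-neutral probability p = (e^0.1 − 0.95)/(1.3 − 0.95) = 0.1552/0.3500 = 0.4433
Terminal stock prices: S_uuu = 142.8, S_uud = 104.4, S_udd = 76.26, S_ddd = 55.73
Terminal payoffs (K − S): max(-77.81, 0) = 0, max(-39.36, 0) = 0, max(-11.26, 0) = 0, max(9.271, 0) = 9.271
Node uu (S = 109.9): V_uu = e^(−0.1)·[0.4433·0.0000 + 0.5567·0.0000] = 0.0000
Node ud (S = 80.27): V_ud = e^(−0.1)·[0.4433·0.0000 + 0.5567·0.0000] = 0.0000
Node dd (S = 58.66): V_dd = e^(−0.1)·[0.4433·0.0000 + 0.5567·9.2706] = 4.6694
Node u (S = 84.5): V_u = e^(−0.1)·[0.4433·0.0000 + 0.5567·0.0000] = 0.0000
Node d (S = 61.75): V_d = e^(−0.1)·[0.4433·0.0000 + 0.5567·4.6694] = 2.3519
Node 0 (S = 65): V_0 = e^(−0.1)·[0.4433·0.0000 + 0.5567·2.3519] = 1.1846

$1.18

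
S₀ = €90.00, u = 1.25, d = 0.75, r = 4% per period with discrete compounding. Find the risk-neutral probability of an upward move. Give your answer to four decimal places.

p = 0.5800

Risk-neutral probability p = (1 + 0.04 − 0.75)/(1.25 − 0.75) = 0.2900/0.5000 = 0.5800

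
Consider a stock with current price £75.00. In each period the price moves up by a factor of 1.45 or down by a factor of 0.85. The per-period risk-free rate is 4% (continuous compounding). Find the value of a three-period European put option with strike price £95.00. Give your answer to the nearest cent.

£20.23

Risk-neutral probability p = (e^0.04 − 0.85)/(1.45 − 0.85) = 0.1908/0.6000 = 0.3180
Terminal stock prices: S_uuu = 228.6, S_uud = 134, S_udd = 78.57, S_ddd = 46.06
Terminal payoffs (K − S): max(-133.6, 0) = 0, max(-39.03, 0) = 0, max(16.43, 0) = 16.43, max(48.94, 0) = 48.94
Node uu (S = 157.7): V_uu = e^(−0.04)·[0.3180·0.0000 + 0.6820·0.0000] = 0.0000
Node ud (S = 92.44): V_ud = e^(−0.04)·[0.3180·0.0000 + 0.6820·16.4281] = 10.7644
Node dd (S = 54.19): V_dd = e^(−0.04)·[0.3180·16.4281 + 0.6820·48.9406] = 37.0875
Node u (S = 108.8): V_u = e^(−0.04)·[0.3180·0.0000 + 0.6820·10.7644] = 7.0533
Node d (S = 63.75): V_d = e^(−0.04)·[0.3180·10.7644 + 0.6820·37.0875] = 27.5903
Node 0 (S = 75): V_0 = e^(−0.04)·[0.3180·7.0533 + 0.6820·27.5903] = 20.2334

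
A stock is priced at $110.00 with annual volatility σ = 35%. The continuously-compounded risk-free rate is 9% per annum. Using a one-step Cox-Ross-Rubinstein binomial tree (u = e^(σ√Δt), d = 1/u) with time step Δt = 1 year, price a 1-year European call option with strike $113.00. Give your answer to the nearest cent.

CRR parameters: u = e^(σ√Δt) = e^(0.35·√1) = 1.4191, d = 1/u = 0.7047
Per-period rate: rΔt = 0.09·1 = 0.09, so R = e^0.09 = 1.0942
Risk-neutral probability p = (e^0.09 − 0.7047)/(1.4191 − 0.7047) = 0.3895/0.7144 = 0.5452
Terminal stock prices: S_u = 156.1, S_d = 77.52
Terminal payoffs (S − K): max(43.1, 0) = 43.1, max(-35.48, 0) = 0
Node 0 (S = 110): V_0 = e^(−0.09)·[0.5452·43.0974 + 0.4548·0.0000] = 21.4747

$21.47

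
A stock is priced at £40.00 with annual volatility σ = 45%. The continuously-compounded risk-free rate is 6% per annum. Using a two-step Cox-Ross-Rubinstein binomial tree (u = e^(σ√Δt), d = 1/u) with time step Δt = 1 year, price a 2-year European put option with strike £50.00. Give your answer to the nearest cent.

£13.26

CRR parameters: u = e^(σ√Δt) = e^(0.45·√1) = 1.5683, d = 1/u = 0.6376
Per-period rate: rΔt = 0.06·1 = 0.06, so R = e^0.06 = 1.0618
Risk-neutral probability p = (e^0.06 − 0.6376)/(1.5683 − 0.6376) = 0.4242/0.9307 = 0.4558
Terminal stock prices: S_uu = 98.38, S_ud = 40, S_dd = 16.26
Terminal payoffs (K − S): max(-48.38, 0) = 0, max(10, 0) = 10, max(33.74, 0) = 33.74
Node u (S = 62.73): V_u = e^(−0.06)·[0.4558·0.0000 + 0.5442·10.0000] = 5.1251
Node d (S = 25.51): V_d = e^(−0.06)·[0.4558·10.0000 + 0.5442·33.7372] = 21.5831
Node 0 (S = 40): V_0 = e^(−0.06)·[0.4558·5.1251 + 0.5442·21.5831] = 13.2614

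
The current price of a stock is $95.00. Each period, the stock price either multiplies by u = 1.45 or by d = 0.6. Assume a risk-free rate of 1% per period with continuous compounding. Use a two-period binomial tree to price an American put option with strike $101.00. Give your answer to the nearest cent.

$27.04

Risk-neutral probability p = (e^0.01 − 0.6)/(1.45 − 0.6) = 0.4101/0.8500 = 0.4824
Terminal stock prices: S_uu = 199.7, S_ud = 82.65, S_dd = 34.2
Terminal payoffs (K − S): max(-98.74, 0) = 0, max(18.35, 0) = 18.35, max(66.8, 0) = 66.8
Node u (S = 137.8): continuation = e^(−0.01)·[0.4824·0.0000 + 0.5176·18.3500] = 9.4032; exercise value = 0.0000 ≤ continuation, so V_u = 9.4032
Node d (S = 57): continuation = e^(−0.01)·[0.4824·18.3500 + 0.5176·66.8000] = 42.9950; exercise value = 44.0000 > continuation, so V_d = 44.0000 (exercise)
Node 0 (S = 95): continuation = e^(−0.01)·[0.4824·9.4032 + 0.5176·44.0000] = 27.0384; exercise value = 6.0000 ≤ continuation, so V_0 = 27.0384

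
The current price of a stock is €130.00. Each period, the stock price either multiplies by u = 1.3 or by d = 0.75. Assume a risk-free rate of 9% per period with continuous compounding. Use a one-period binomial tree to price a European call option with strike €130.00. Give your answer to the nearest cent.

€22.30

Risk-neutral probability p = (e^0.09 − 0.75)/(1.3 − 0.75) = 0.3442/0.5500 = 0.6258
Terminal stock prices: S_u = 169, S_d = 97.5
Terminal payoffs (S − K): max(39, 0) = 39, max(-32.5, 0) = 0
Node 0 (S = 130): V_0 = e^(−0.09)·[0.6258·39.0000 + 0.3742·0.0000] = 22.3046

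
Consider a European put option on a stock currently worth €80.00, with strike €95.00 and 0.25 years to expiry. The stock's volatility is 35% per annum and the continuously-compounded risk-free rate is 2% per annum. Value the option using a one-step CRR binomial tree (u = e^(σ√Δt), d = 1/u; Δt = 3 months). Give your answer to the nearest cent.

€14.67

CRR parameters: u = e^(σ√Δt) = e^(0.35·√0.25) = 1.1912, d = 1/u = 0.8395
Per-period rate: rΔt = 0.02·0.25 = 0.005, so R = e^0.005 = 1.0050
Risk-neutral probability p = (e^0.005 − 0.8395)/(1.1912 − 0.8395) = 0.1656/0.3518 = 0.4706
Terminal stock prices: S_u = 95.3, S_d = 67.16
Terminal payoffs (K − S): max(-0.2997, 0) = 0, max(27.84, 0) = 27.84
Node 0 (S = 80): V_0 = e^(−0.005)·[0.4706·0.0000 + 0.5294·27.8434] = 14.6665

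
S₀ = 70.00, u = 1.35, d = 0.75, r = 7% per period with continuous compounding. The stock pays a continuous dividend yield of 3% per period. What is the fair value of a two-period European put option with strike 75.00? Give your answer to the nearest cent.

Per-period risk-free factor R = e^0.07 = 1.0725; dividend-adjusted growth = e^(0.07−0.03) = 1.0408.
Risk-neutral probability p = (1.0408 − 0.75)/(1.35 − 0.75) = 0.2908/0.6000 = 0.4847
Terminal stock prices: S_uu = 127.6, S_ud = 70.88, S_dd = 39.38
Terminal payoffs (K − S): max(-52.58, 0) = 0, max(4.125, 0) = 4.125, max(35.62, 0) = 35.62
Node u (S = 94.5): V_u = e^(−0.07)·[0.4847·0.0000 + 0.5153·4.1250] = 1.9820
Node d (S = 52.5): V_d = e^(−0.07)·[0.4847·4.1250 + 0.5153·35.6250] = 18.9811
Node 0 (S = 70): V_0 = e^(−0.07)·[0.4847·1.9820 + 0.5153·18.9811] = 10.0157

10.02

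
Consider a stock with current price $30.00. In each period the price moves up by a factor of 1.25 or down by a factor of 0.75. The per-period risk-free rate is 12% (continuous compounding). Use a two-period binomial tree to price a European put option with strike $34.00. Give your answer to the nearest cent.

$2.52

Risk-neutral probability p = (e^0.12 − 0.75)/(1.25 − 0.75) = 0.3775/0.5000 = 0.7550
Terminal stock prices: S_uu = 46.88, S_ud = 28.12, S_dd = 16.88
Terminal payoffs (K − S): max(-12.88, 0) = 0, max(5.875, 0) = 5.875, max(17.12, 0) = 17.12
Node u (S = 37.5): V_u = e^(−0.12)·[0.7550·0.0000 + 0.2450·5.8750] = 1.2766
Node d (S = 22.5): V_d = e^(−0.12)·[0.7550·5.8750 + 0.2450·17.1250] = 7.6553
Node 0 (S = 30): V_0 = e^(−0.12)·[0.7550·1.2766 + 0.2450·7.6553] = 2.5184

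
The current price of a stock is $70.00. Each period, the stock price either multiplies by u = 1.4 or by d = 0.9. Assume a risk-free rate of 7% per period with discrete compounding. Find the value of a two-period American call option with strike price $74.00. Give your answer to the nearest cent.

$11.95

Risk-neutral probability p = (1 + 0.07 − 0.9)/(1.4 − 0.9) = 0.1700/0.5000 = 0.3400
Terminal stock prices: S_uu = 137.2, S_ud = 88.2, S_dd = 56.7
Terminal payoffs (S − K): max(63.2, 0) = 63.2, max(14.2, 0) = 14.2, max(-17.3, 0) = 0
Node u (S = 98): continuation = 1/1.07·[0.3400·63.2000 + 0.6600·14.2000] = 28.8411; exercise value = 24.0000 ≤ continuation, so V_u = 28.8411
Node d (S = 63): continuation = 1/1.07·[0.3400·14.2000 + 0.6600·0.0000] = 4.5121; exercise value = 0.0000 ≤ continuation, so V_d = 4.5121
Node 0 (S = 70): continuation = 1/1.07·[0.3400·28.8411 + 0.6600·4.5121] = 11.9477; exercise value = 0.0000 ≤ continuation, so V_0 = 11.9477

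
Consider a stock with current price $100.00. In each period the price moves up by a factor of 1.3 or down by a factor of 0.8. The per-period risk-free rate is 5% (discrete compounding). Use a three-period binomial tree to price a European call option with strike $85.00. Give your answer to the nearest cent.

Risk-neutral probability p = (1 + 0.05 − 0.8)/(1.3 − 0.8) = 0.2500/0.5000 = 0.5000
Terminal stock prices: S_uuu = 219.7, S_uud = 135.2, S_udd = 83.2, S_ddd = 51.2
Terminal payoffs (S − K): max(134.7, 0) = 134.7, max(50.2, 0) = 50.2, max(-1.8, 0) = 0, max(-33.8, 0) = 0
Node uu (S = 169): V_uu = 1/1.05·[0.5000·134.7000 + 0.5000·50.2000] = 88.0476
Node ud (S = 104): V_ud = 1/1.05·[0.5000·50.2000 + 0.5000·0.0000] = 23.9048
Node dd (S = 64): V_dd = 1/1.05·[0.5000·0.0000 + 0.5000·0.0000] = 0.0000
Node u (S = 130): V_u = 1/1.05·[0.5000·88.0476 + 0.5000·23.9048] = 53.3107
Node d (S = 80): V_d = 1/1.05·[0.5000·23.9048 + 0.5000·0.0000] = 11.3832
Node 0 (S = 100): V_0 = 1/1.05·[0.5000·53.3107 + 0.5000·11.3832] = 30.8066

$30.81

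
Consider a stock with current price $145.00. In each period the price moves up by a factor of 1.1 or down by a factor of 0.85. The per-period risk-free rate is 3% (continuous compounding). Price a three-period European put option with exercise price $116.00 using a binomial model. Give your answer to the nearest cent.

Risk-neutral probability p = (e^0.03 − 0.85)/(1.1 − 0.85) = 0.1805/0.2500 = 0.7218
Terminal stock prices: S_uuu = 193, S_uud = 149.1, S_udd = 115.2, S_ddd = 89.05
Terminal payoffs (K − S): max(-77, 0) = 0, max(-33.13, 0) = 0, max(0.7613, 0) = 0.7613, max(26.95, 0) = 26.95
Node uu (S = 175.5): V_uu = e^(−0.03)·[0.7218·0.0000 + 0.2782·0.0000] = 0.0000
Node ud (S = 135.6): V_ud = e^(−0.03)·[0.7218·0.0000 + 0.2782·0.7613] = 0.2055
Node dd (S = 104.8): V_dd = e^(−0.03)·[0.7218·0.7613 + 0.2782·26.9519] = 7.8092
Node u (S = 159.5): V_u = e^(−0.03)·[0.7218·0.0000 + 0.2782·0.2055] = 0.0555
Node d (S = 123.2): V_d = e^(−0.03)·[0.7218·0.2055 + 0.2782·7.8092] = 2.2521
Node 0 (S = 145): V_0 = e^(−0.03)·[0.7218·0.0555 + 0.2782·2.2521] = 0.6468

$0.65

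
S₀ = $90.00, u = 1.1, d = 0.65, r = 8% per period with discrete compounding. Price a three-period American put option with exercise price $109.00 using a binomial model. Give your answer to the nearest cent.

$19.00

Risk-neutral probability p = (1 + 0.08 − 0.65)/(1.1 − 0.65) = 0.4300/0.4500 = 0.9556
Terminal stock prices: S_uuu = 119.8, S_uud = 70.79, S_udd = 41.83, S_ddd = 24.72
Terminal payoffs (K − S): max(-10.79, 0) = 0, max(38.21, 0) = 38.21, max(67.17, 0) = 67.17, max(84.28, 0) = 84.28
Node uu (S = 108.9): continuation = 1/1.08·[0.9556·0.0000 + 0.0444·38.2150] = 1.5726; exercise value = 0.1000 ≤ continuation, so V_uu = 1.5726
Node ud (S = 64.35): continuation = 1/1.08·[0.9556·38.2150 + 0.0444·67.1725] = 36.5759; exercise value = 44.6500 > continuation, so V_ud = 44.6500 (exercise)
Node dd (S = 38.03): continuation = 1/1.08·[0.9556·67.1725 + 0.0444·84.2837] = 62.9009; exercise value = 70.9750 > continuation, so V_dd = 70.9750 (exercise)
Node u (S = 99): continuation = 1/1.08·[0.9556·1.5726 + 0.0444·44.6500] = 3.2289; exercise value = 10.0000 > continuation, so V_u = 10.0000 (exercise)
Node d (S = 58.5): continuation = 1/1.08·[0.9556·44.6500 + 0.0444·70.9750] = 42.4259; exercise value = 50.5000 > continuation, so V_d = 50.5000 (exercise)
Node 0 (S = 90): continuation = 1/1.08·[0.9556·10.0000 + 0.0444·50.5000] = 10.9259; exercise value = 19.0000 > continuation, so V_0 = 19.0000 (exercise)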